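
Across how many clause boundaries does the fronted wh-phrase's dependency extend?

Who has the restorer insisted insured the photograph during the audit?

"who" is extracted from the subject of "insured".
Boundaries crossed, outermost first: [Ø] — 1 in total.

1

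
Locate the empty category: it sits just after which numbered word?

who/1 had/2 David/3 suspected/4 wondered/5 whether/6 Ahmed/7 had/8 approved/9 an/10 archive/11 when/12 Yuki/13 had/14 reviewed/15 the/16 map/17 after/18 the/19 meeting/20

The displaced element is "who" (word 1).
It is linked across 1 clause boundary (Ø).
It functions as the subject of "wondered", so the gap sits immediately after word 4 ("suspected").
Base order: David had suspected who wondered whether Ahmed had approved an archive when Yuki had reviewed the map after the meeting.

4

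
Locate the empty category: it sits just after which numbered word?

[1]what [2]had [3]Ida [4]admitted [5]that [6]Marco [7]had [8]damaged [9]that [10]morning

The displaced element is "what" (word 1).
It is linked across 1 clause boundary (that).
It functions as the direct object of "damaged", so the gap sits immediately after word 8 ("damaged").
Base order: Ida had admitted that Marco had damaged what that morning.

8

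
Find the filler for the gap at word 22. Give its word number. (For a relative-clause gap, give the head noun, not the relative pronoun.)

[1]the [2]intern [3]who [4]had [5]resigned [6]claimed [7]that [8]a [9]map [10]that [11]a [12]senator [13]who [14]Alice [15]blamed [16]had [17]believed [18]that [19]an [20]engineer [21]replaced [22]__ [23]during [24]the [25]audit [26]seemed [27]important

9

The gap at 22 is the object of "replaced", inside a relative clause.
The relative pronoun is "that" (word 10); it is bound by the head noun immediately before it.
Its filler is the head noun "map", at word 9.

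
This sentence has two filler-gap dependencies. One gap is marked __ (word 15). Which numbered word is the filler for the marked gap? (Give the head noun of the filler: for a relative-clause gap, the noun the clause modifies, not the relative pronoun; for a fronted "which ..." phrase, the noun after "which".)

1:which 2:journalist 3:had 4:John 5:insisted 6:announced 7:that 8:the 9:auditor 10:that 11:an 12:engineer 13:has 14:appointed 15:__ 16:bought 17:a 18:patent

9

The marked gap is inside the relative clause, the direct object of "appointed".
Its filler is the head noun "auditor" (via "that"), at word 9.
(The other dependency links word 2 to a gap after word 5.)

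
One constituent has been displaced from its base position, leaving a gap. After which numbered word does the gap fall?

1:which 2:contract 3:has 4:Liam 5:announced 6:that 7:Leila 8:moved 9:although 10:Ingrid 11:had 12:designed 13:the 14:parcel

The displaced element is "which contract" (word 2).
It is linked across 1 clause boundary (that).
It functions as the direct object of "moved", so the gap sits immediately after word 8 ("moved").
Base order: Liam has announced that Leila moved which contract although Ingrid had designed the parcel.

8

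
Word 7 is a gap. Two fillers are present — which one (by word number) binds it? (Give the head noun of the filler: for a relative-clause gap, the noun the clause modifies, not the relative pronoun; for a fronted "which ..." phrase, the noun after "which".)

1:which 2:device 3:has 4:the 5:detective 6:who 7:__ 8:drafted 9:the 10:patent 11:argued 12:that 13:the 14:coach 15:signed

5

The marked gap is inside the relative clause, the subject of "drafted".
Its filler is the head noun "detective" (via "who"), at word 5.
(The other dependency links word 2 to a gap after word 15.)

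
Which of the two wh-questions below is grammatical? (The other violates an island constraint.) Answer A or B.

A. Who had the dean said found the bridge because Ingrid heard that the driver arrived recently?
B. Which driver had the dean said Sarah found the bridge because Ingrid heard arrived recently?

A

In B, the wh-phrase is extracted from inside an adjunct island (introduced by "because"), which blocks movement.
In A, the extraction path crosses only that-complement boundaries, which are transparent.
So A is grammatical.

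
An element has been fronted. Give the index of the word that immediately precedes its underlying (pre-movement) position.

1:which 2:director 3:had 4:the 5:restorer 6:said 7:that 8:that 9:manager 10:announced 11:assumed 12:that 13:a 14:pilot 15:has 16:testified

10

The displaced element is "which director" (word 2).
It is linked across 2 clause boundaries (that → Ø).
It functions as the subject of "assumed", so the gap sits immediately after word 10 ("announced").
Base order: The restorer had said that that manager announced that which director assumed that a pilot has testified.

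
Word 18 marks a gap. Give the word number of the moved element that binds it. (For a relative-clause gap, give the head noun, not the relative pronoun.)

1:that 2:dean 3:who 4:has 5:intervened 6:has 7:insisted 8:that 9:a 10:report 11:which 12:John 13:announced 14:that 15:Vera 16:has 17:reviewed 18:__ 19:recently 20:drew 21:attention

10

The gap at 18 is the object of "reviewed", inside a relative clause.
The relative pronoun is "which" (word 11); it is bound by the head noun immediately before it.
Its filler is the head noun "report", at word 10.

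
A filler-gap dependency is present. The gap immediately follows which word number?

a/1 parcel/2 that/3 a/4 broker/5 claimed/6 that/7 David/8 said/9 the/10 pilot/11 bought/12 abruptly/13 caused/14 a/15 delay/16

The displaced element is "a parcel" (word 2).
It is linked across 2 clause boundaries (that → Ø).
It functions as the direct object of "bought", so the gap sits immediately after word 12 ("bought").
Base order: A broker claimed that David said the pilot bought a parcel abruptly.

12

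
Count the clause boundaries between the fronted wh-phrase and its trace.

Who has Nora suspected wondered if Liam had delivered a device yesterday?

"who" is extracted from the subject of "wondered".
Boundaries crossed, outermost first: [Ø] — 1 in total.

1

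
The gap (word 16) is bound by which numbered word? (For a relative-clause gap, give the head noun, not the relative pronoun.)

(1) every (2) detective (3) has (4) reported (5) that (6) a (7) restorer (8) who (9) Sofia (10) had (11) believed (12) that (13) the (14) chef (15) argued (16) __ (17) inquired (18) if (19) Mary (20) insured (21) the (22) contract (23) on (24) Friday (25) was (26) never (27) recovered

The gap at 16 is the subject of "inquired", inside a relative clause.
The relative pronoun is "who" (word 8); it is bound by the head noun immediately before it.
Its filler is the head noun "restorer", at word 7.

7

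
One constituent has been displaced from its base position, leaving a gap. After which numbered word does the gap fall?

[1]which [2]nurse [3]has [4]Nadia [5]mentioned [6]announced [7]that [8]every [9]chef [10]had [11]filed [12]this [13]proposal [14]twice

5

The displaced element is "which nurse" (word 2).
It is linked across 1 clause boundary (Ø).
It functions as the subject of "announced", so the gap sits immediately after word 5 ("mentioned").
Base order: Nadia has mentioned that which nurse announced that every chef had filed this proposal twice.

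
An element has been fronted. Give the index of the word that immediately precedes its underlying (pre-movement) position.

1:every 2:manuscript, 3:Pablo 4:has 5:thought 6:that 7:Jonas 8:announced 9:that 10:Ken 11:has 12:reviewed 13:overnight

The displaced element is "every manuscript" (word 2).
It is linked across 2 clause boundaries (that → that).
It functions as the direct object of "reviewed", so the gap sits immediately after word 12 ("reviewed").
Base order: Pablo has thought that Jonas announced that Ken has reviewed every manuscript overnight.

12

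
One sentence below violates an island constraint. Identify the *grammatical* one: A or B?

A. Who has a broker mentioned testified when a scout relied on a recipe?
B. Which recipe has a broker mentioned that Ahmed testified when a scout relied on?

In B, the wh-phrase is extracted from inside an adjunct island (introduced by "when"), which blocks movement.
In A, the extraction path crosses only that-complement boundaries, which are transparent.
So A is grammatical.

A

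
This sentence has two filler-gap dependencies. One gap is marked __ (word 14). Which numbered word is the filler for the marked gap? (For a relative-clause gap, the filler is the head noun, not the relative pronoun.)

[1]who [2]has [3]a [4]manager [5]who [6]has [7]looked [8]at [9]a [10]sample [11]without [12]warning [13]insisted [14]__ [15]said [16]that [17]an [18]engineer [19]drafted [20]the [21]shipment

The marked gap is the subject of "said".
Its filler is the fronted wh-phrase "who", at word 1.
(The other dependency links word 4 to a gap after word 5.)

1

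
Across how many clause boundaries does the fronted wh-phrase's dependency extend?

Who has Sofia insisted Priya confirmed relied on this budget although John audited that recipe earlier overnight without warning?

"who" is extracted from the subject of "relied".
Boundaries crossed, outermost first: [Ø], [Ø] — 2 in total.

2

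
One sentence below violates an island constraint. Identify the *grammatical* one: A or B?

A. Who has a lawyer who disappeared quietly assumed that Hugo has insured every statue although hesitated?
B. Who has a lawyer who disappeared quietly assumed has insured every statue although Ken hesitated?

In A, the wh-phrase is extracted from inside an adjunct island (introduced by "although"), which blocks movement.
In B, the extraction path crosses only that-complement boundaries, which are transparent.
So B is grammatical.

B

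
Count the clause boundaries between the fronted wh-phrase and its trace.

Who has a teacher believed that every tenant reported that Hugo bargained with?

2

"who" is extracted from the PP object of "bargained".
Boundaries crossed, outermost first: [that], [that] — 2 in total.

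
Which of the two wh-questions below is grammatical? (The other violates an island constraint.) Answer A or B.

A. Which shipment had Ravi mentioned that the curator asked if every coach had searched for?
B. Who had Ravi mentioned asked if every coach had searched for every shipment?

B

In A, the wh-phrase is extracted from inside a wh-island (introduced by "if"), which blocks movement.
In B, the extraction path crosses only that-complement boundaries, which are transparent.
So B is grammatical.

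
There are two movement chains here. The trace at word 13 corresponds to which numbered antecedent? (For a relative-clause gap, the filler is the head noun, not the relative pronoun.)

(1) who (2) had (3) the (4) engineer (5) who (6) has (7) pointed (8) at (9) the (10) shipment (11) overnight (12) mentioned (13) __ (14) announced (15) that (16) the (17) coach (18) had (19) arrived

The marked gap is the subject of "announced".
Its filler is the fronted wh-phrase "who", at word 1.
(The other dependency links word 4 to a gap after word 5.)

1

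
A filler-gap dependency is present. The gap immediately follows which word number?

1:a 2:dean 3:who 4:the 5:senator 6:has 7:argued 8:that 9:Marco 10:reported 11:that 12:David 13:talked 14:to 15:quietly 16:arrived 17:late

The displaced element is "a dean" (word 2).
It is linked across 2 clause boundaries (that → that).
It functions as the object of the preposition "to" of "talked", so the gap sits immediately after word 14 ("to").
Base order: The senator has argued that Marco reported that David talked to a dean quietly.

14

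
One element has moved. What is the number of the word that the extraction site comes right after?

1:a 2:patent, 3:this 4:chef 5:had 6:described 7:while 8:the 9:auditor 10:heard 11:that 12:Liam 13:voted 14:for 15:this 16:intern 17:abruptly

6

The displaced element is "a patent" (word 2).
It functions as the direct object of "described", so the gap sits immediately after word 6 ("described").
Base order: This chef had described a patent while the auditor heard that Liam voted for this intern abruptly.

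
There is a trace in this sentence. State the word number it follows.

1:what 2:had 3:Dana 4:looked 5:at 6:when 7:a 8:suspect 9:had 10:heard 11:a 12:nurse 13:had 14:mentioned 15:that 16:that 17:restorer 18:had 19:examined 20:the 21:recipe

The displaced element is "what" (word 1).
It functions as the object of the preposition "at" of "looked", so the gap sits immediately after word 5 ("at").
Base order: Dana had looked at what when a suspect had heard a nurse had mentioned that that restorer had examined the recipe.

5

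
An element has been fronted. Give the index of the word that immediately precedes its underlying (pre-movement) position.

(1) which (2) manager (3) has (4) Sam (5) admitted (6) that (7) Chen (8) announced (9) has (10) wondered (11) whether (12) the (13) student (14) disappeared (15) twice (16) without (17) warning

8

The displaced element is "which manager" (word 2).
It is linked across 2 clause boundaries (that → Ø).
It functions as the subject of "wondered", so the gap sits immediately after word 8 ("announced").
Base order: Sam has admitted that Chen announced which manager has wondered whether the student disappeared twice without warning.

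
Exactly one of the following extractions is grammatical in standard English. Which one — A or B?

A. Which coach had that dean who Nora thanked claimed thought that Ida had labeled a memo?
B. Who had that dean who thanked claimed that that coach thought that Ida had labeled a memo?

A

In B, the wh-phrase is extracted from inside a complex-NP island (relative clause) (introduced by "who"), which blocks movement.
In A, the extraction path crosses only that-complement boundaries, which are transparent.
So A is grammatical.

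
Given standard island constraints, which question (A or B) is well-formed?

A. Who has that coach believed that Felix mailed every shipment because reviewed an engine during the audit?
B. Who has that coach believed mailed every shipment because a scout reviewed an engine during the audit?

In A, the wh-phrase is extracted from inside an adjunct island (introduced by "because"), which blocks movement.
In B, the extraction path crosses only that-complement boundaries, which are transparent.
So B is grammatical.

B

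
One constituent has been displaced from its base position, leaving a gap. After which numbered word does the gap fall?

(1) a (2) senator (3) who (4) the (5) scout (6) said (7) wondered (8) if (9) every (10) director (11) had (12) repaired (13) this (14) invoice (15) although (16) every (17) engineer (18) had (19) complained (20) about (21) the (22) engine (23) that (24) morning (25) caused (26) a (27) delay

6

The displaced element is "a senator" (word 2).
It is linked across 1 clause boundary (Ø).
It functions as the subject of "wondered", so the gap sits immediately after word 6 ("said").
Base order: The scout said that a senator wondered if every director had repaired this invoice although every engineer had complained about the engine that morning.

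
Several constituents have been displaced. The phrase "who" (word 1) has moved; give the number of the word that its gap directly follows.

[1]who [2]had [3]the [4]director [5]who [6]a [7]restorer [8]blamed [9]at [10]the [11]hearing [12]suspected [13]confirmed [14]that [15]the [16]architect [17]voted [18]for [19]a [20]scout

The displaced element is "who" (word 1).
It is linked across 1 clause boundary (Ø).
It functions as the subject of "confirmed", so the gap sits immediately after word 12 ("suspected").
Base order: The director who a restorer blamed at the hearing had suspected who confirmed that the architect voted for a scout.

12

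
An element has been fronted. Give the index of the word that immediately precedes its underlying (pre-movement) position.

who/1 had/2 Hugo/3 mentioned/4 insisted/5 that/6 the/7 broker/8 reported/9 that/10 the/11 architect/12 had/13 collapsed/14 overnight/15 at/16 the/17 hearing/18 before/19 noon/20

The displaced element is "who" (word 1).
It is linked across 1 clause boundary (Ø).
It functions as the subject of "insisted", so the gap sits immediately after word 4 ("mentioned").
Base order: Hugo had mentioned that who insisted that the broker reported that the architect had collapsed overnight at the hearing before noon.

4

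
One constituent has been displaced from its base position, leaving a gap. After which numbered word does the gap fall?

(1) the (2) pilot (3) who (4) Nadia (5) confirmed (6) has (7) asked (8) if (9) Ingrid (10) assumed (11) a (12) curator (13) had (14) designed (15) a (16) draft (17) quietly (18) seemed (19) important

The displaced element is "the pilot" (word 2).
It is linked across 1 clause boundary (Ø).
It functions as the subject of "asked", so the gap sits immediately after word 5 ("confirmed").
Base order: Nadia confirmed that the pilot has asked if Ingrid assumed a curator had designed a draft quietly.

5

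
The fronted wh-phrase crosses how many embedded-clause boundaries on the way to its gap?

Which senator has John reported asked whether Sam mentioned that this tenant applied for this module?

1

"which senator" is extracted from the subject of "asked".
Boundaries crossed, outermost first: [Ø] — 1 in total.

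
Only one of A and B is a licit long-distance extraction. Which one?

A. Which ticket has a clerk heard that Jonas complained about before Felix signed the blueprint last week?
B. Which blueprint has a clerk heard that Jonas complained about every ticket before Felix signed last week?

In B, the wh-phrase is extracted from inside an adjunct island (introduced by "before"), which blocks movement.
In A, the extraction path crosses only that-complement boundaries, which are transparent.
So A is grammatical.

A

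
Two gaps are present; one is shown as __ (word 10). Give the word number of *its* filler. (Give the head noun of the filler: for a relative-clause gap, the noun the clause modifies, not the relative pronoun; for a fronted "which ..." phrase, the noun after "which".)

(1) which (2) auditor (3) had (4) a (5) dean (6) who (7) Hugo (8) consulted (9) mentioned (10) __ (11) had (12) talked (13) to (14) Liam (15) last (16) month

The marked gap is the subject of "talked".
Its filler is the fronted wh-phrase "which auditor", at word 2.
(The other dependency links word 5 to a gap after word 8.)

2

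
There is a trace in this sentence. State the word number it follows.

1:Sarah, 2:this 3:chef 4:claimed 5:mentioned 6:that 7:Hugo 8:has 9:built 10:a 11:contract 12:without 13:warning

The displaced element is "Sarah" (word 1).
It is linked across 1 clause boundary (Ø).
It functions as the subject of "mentioned", so the gap sits immediately after word 4 ("claimed").
Base order: This chef claimed that Sarah mentioned that Hugo has built a contract without warning.

4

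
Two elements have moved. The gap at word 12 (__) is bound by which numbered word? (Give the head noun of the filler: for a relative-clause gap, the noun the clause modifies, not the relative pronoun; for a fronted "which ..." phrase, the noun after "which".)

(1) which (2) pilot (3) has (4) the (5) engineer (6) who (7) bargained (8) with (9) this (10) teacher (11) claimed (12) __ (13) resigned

The marked gap is the subject of "resigned".
Its filler is the fronted wh-phrase "which pilot", at word 2.
(The other dependency links word 5 to a gap after word 6.)

2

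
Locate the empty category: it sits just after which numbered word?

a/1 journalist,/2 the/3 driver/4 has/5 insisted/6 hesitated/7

The displaced element is "a journalist" (word 2).
It is linked across 1 clause boundary (Ø).
It functions as the subject of "hesitated", so the gap sits immediately after word 6 ("insisted").
Base order: The driver has insisted that a journalist hesitated.

6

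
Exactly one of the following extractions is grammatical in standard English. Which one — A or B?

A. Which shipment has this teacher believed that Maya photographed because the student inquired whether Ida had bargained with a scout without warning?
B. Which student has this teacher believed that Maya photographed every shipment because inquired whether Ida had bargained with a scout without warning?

In B, the wh-phrase is extracted from inside an adjunct island (introduced by "because"), which blocks movement.
In A, the extraction path crosses only that-complement boundaries, which are transparent.
So A is grammatical.

A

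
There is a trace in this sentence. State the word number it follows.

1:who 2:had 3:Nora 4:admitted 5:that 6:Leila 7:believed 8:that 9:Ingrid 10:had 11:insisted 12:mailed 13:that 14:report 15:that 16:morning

11

The displaced element is "who" (word 1).
It is linked across 3 clause boundaries (that → that → Ø).
It functions as the subject of "mailed", so the gap sits immediately after word 11 ("insisted").
Base order: Nora had admitted that Leila believed that Ingrid had insisted who mailed that report that morning.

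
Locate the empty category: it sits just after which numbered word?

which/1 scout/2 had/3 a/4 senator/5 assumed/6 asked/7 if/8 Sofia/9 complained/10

The displaced element is "which scout" (word 2).
It is linked across 1 clause boundary (Ø).
It functions as the subject of "asked", so the gap sits immediately after word 6 ("assumed").
Base order: A senator had assumed that which scout asked if Sofia complained.

6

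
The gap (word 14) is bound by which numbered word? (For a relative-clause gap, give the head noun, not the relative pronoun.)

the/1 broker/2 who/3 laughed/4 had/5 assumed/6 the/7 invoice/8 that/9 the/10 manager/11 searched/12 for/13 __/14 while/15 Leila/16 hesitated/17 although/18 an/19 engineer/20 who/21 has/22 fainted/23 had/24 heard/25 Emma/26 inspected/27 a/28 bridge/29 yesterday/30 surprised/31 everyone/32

The gap at 14 is the prepositional object of "searched", inside a relative clause.
The relative pronoun is "that" (word 9); it is bound by the head noun immediately before it.
Its filler is the head noun "invoice", at word 8.

8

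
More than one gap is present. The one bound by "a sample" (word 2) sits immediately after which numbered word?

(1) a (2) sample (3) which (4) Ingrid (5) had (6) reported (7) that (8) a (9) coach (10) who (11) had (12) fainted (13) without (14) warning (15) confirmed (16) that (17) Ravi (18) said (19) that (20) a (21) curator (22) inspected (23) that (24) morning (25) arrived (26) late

The displaced element is "a sample" (word 2).
It is linked across 3 clause boundaries (that → that → that).
It functions as the direct object of "inspected", so the gap sits immediately after word 22 ("inspected").
Base order: Ingrid had reported that a coach who had fainted without warning confirmed that Ravi said that a curator inspected a sample that morning.

22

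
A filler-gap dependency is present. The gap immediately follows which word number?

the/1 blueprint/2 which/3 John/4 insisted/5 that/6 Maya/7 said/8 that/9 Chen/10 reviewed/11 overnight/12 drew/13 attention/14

The displaced element is "the blueprint" (word 2).
It is linked across 2 clause boundaries (that → that).
It functions as the direct object of "reviewed", so the gap sits immediately after word 11 ("reviewed").
Base order: John insisted that Maya said that Chen reviewed the blueprint overnight.

11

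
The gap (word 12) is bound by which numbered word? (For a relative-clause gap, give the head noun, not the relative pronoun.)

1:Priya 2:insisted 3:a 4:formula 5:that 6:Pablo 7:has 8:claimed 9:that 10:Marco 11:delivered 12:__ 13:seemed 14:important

The gap at 12 is the object of "delivered", inside a relative clause.
The relative pronoun is "that" (word 5); it is bound by the head noun immediately before it.
Its filler is the head noun "formula", at word 4.

4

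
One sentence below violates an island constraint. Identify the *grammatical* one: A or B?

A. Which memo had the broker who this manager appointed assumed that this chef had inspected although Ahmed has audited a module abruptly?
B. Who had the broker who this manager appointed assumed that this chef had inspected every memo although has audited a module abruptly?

In B, the wh-phrase is extracted from inside an adjunct island (introduced by "although"), which blocks movement.
In A, the extraction path crosses only that-complement boundaries, which are transparent.
So A is grammatical.

A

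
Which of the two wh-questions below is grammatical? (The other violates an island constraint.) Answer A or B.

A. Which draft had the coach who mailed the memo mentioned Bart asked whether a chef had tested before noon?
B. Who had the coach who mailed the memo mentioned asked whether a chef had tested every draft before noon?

In A, the wh-phrase is extracted from inside a wh-island (introduced by "whether"), which blocks movement.
In B, the extraction path crosses only that-complement boundaries, which are transparent.
So B is grammatical.

B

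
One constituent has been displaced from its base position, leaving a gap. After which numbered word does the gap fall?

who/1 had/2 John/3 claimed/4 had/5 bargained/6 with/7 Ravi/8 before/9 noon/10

The displaced element is "who" (word 1).
It is linked across 1 clause boundary (Ø).
It functions as the subject of "bargained", so the gap sits immediately after word 4 ("claimed").
Base order: John had claimed that who had bargained with Ravi before noon.

4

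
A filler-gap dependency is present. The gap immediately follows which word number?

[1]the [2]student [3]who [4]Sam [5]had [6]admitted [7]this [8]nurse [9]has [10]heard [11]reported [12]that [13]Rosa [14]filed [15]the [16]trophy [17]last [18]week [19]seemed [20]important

10

The displaced element is "the student" (word 2).
It is linked across 2 clause boundaries (Ø → Ø).
It functions as the subject of "reported", so the gap sits immediately after word 10 ("heard").
Base order: Sam had admitted this nurse has heard the student reported that Rosa filed the trophy last week.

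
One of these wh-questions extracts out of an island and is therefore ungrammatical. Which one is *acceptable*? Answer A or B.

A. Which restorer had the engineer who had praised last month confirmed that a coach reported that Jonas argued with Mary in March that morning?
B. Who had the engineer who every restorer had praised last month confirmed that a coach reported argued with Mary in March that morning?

B

In A, the wh-phrase is extracted from inside a complex-NP island (relative clause) (introduced by "who"), which blocks movement.
In B, the extraction path crosses only that-complement boundaries, which are transparent.
So B is grammatical.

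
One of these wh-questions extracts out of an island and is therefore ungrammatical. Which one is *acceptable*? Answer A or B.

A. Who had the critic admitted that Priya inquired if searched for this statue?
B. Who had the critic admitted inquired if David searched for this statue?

B

In A, the wh-phrase is extracted from inside a wh-island (introduced by "if"), which blocks movement.
In B, the extraction path crosses only that-complement boundaries, which are transparent.
So B is grammatical.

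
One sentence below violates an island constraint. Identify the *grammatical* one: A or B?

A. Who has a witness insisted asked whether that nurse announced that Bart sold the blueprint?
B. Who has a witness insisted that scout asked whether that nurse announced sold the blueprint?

In B, the wh-phrase is extracted from inside a wh-island (introduced by "whether"), which blocks movement.
In A, the extraction path crosses only that-complement boundaries, which are transparent.
So A is grammatical.

A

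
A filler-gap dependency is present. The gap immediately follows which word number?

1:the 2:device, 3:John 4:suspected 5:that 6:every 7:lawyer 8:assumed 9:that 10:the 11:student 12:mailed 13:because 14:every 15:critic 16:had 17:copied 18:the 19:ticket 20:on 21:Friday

12

The displaced element is "the device" (word 2).
It is linked across 2 clause boundaries (that → that).
It functions as the direct object of "mailed", so the gap sits immediately after word 12 ("mailed").
Base order: John suspected that every lawyer assumed that the student mailed the device because every critic had copied the ticket on Friday.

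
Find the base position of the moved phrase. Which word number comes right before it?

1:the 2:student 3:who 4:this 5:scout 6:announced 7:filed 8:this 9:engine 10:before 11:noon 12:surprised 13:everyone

6

The displaced element is "the student" (word 2).
It is linked across 1 clause boundary (Ø).
It functions as the subject of "filed", so the gap sits immediately after word 6 ("announced").
Base order: This scout announced the student filed this engine before noon.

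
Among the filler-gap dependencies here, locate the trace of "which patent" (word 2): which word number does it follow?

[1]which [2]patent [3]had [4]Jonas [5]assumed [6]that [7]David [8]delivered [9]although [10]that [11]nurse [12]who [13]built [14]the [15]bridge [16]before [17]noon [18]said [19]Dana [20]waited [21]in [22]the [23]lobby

8

The displaced element is "which patent" (word 2).
It is linked across 1 clause boundary (that).
It functions as the direct object of "delivered", so the gap sits immediately after word 8 ("delivered").
Base order: Jonas had assumed that David delivered which patent although that nurse who built the bridge before noon said Dana waited in the lobby.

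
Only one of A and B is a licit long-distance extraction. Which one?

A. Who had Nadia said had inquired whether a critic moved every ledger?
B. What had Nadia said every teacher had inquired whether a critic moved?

A

In B, the wh-phrase is extracted from inside a wh-island (introduced by "whether"), which blocks movement.
In A, the extraction path crosses only that-complement boundaries, which are transparent.
So A is grammatical.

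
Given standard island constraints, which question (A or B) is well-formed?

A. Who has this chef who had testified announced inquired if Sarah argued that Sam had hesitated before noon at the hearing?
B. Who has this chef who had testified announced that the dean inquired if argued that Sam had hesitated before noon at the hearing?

A

In B, the wh-phrase is extracted from inside a wh-island (introduced by "if"), which blocks movement.
In A, the extraction path crosses only that-complement boundaries, which are transparent.
So A is grammatical.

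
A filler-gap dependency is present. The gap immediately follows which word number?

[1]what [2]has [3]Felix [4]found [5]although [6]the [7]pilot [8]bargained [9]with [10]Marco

The displaced element is "what" (word 1).
It functions as the direct object of "found", so the gap sits immediately after word 4 ("found").
Base order: Felix has found what although the pilot bargained with Marco.

4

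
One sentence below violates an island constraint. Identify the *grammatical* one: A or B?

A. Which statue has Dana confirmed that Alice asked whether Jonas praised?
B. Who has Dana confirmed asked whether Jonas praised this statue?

In A, the wh-phrase is extracted from inside a wh-island (introduced by "whether"), which blocks movement.
In B, the extraction path crosses only that-complement boundaries, which are transparent.
So B is grammatical.

B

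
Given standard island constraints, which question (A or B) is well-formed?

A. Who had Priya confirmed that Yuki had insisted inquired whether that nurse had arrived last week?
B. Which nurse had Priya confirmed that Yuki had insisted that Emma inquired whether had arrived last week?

In B, the wh-phrase is extracted from inside a wh-island (introduced by "whether"), which blocks movement.
In A, the extraction path crosses only that-complement boundaries, which are transparent.
So A is grammatical.

A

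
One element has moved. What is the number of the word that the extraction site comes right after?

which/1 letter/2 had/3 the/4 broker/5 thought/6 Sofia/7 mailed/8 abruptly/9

The displaced element is "which letter" (word 2).
It is linked across 1 clause boundary (Ø).
It functions as the direct object of "mailed", so the gap sits immediately after word 8 ("mailed").
Base order: The broker had thought Sofia mailed which letter abruptly.

8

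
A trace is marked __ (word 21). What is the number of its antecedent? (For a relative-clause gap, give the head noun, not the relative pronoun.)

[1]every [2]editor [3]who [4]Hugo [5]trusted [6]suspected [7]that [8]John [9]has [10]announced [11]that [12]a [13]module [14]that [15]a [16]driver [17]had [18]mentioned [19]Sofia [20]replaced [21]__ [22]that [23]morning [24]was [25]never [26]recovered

13

The gap at 21 is the object of "replaced", inside a relative clause.
The relative pronoun is "that" (word 14); it is bound by the head noun immediately before it.
Its filler is the head noun "module", at word 13.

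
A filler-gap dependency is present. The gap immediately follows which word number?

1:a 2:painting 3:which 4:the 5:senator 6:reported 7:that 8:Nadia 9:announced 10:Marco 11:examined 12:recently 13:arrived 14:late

The displaced element is "a painting" (word 2).
It is linked across 2 clause boundaries (that → Ø).
It functions as the direct object of "examined", so the gap sits immediately after word 11 ("examined").
Base order: The senator reported that Nadia announced Marco examined a painting recently.

11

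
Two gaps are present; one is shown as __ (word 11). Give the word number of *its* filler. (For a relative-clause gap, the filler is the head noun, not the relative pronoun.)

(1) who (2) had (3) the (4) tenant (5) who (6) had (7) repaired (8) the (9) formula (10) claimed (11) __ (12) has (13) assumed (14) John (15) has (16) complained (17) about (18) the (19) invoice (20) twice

1

The marked gap is the subject of "assumed".
Its filler is the fronted wh-phrase "who", at word 1.
(The other dependency links word 4 to a gap after word 5.)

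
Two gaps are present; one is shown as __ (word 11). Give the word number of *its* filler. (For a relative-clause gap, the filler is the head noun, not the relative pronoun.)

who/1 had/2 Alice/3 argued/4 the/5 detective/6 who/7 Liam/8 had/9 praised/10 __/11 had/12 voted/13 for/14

The marked gap is inside the relative clause, the direct object of "praised".
Its filler is the head noun "detective" (via "who"), at word 6.
(The other dependency links word 1 to a gap after word 14.)

6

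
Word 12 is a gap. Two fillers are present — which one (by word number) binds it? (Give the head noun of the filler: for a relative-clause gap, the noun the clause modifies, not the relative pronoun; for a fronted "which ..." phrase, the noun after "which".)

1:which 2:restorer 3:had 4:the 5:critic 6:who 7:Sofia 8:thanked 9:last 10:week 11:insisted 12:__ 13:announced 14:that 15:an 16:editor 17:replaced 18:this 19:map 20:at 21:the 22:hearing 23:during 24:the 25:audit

The marked gap is the subject of "announced".
Its filler is the fronted wh-phrase "which restorer", at word 2.
(The other dependency links word 5 to a gap after word 8.)

2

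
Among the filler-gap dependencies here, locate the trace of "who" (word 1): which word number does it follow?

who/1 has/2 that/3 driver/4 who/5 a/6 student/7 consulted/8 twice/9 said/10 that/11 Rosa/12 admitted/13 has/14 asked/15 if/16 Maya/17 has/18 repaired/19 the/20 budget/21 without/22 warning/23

The displaced element is "who" (word 1).
It is linked across 2 clause boundaries (that → Ø).
It functions as the subject of "asked", so the gap sits immediately after word 13 ("admitted").
Base order: That driver who a student consulted twice has said that Rosa admitted that who has asked if Maya has repaired the budget without warning.

13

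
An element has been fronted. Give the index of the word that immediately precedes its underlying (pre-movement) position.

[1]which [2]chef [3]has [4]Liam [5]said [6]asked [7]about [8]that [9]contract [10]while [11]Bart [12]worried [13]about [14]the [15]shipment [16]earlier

5

The displaced element is "which chef" (word 2).
It is linked across 1 clause boundary (Ø).
It functions as the subject of "asked", so the gap sits immediately after word 5 ("said").
Base order: Liam has said that which chef asked about that contract while Bart worried about the shipment earlier.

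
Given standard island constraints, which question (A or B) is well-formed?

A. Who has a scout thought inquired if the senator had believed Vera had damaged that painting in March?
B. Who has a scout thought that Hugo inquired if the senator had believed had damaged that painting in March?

In B, the wh-phrase is extracted from inside a wh-island (introduced by "if"), which blocks movement.
In A, the extraction path crosses only that-complement boundaries, which are transparent.
So A is grammatical.

A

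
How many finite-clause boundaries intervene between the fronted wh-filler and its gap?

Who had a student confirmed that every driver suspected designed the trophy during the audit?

"who" is extracted from the subject of "designed".
Boundaries crossed, outermost first: [that], [Ø] — 2 in total.

2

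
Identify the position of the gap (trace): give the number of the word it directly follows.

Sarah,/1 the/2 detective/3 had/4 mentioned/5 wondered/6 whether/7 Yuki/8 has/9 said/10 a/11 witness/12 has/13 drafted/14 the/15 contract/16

The displaced element is "Sarah" (word 1).
It is linked across 1 clause boundary (Ø).
It functions as the subject of "wondered", so the gap sits immediately after word 5 ("mentioned").
Base order: The detective had mentioned Sarah wondered whether Yuki has said a witness has drafted the contract.

5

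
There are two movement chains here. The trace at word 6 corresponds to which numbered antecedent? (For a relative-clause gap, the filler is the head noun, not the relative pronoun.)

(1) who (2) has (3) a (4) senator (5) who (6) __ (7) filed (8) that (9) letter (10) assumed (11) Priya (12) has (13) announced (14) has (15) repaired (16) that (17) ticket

The marked gap is inside the relative clause, the subject of "filed".
Its filler is the head noun "senator" (via "who"), at word 4.
(The other dependency links word 1 to a gap after word 13.)

4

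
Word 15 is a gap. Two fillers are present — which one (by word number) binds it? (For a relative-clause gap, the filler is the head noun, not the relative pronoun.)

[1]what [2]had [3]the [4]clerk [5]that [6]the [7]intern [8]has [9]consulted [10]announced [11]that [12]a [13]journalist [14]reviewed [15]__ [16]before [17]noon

The marked gap is the direct object of "reviewed".
Its filler is the fronted wh-phrase "what", at word 1.
(The other dependency links word 4 to a gap after word 9.)

1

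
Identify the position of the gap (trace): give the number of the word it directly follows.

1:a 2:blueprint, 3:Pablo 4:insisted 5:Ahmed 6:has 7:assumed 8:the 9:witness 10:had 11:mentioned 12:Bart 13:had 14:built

The displaced element is "a blueprint" (word 2).
It is linked across 3 clause boundaries (Ø → Ø → Ø).
It functions as the direct object of "built", so the gap sits immediately after word 14 ("built").
Base order: Pablo insisted Ahmed has assumed the witness had mentioned Bart had built a blueprint.

14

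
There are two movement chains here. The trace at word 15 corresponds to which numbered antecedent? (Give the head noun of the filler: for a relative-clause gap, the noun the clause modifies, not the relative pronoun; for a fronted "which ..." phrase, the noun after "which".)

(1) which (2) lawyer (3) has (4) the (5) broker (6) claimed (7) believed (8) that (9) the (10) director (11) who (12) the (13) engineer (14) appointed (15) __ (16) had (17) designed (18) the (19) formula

The marked gap is inside the relative clause, the direct object of "appointed".
Its filler is the head noun "director" (via "who"), at word 10.
(The other dependency links word 2 to a gap after word 6.)

10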